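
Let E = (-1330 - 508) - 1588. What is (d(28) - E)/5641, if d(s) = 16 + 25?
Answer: 3467/5641 ≈ 0.61461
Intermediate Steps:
E = -3426 (E = -1838 - 1588 = -3426)
d(s) = 41
(d(28) - E)/5641 = (41 - 1*(-3426))/5641 = (41 + 3426)*(1/5641) = 3467*(1/5641) = 3467/5641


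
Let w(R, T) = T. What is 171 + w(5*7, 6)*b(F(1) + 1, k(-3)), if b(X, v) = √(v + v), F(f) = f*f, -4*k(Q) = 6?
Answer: 171 + 6*I*√3 ≈ 171.0 + 10.392*I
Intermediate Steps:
k(Q) = -3/2 (k(Q) = -¼*6 = -3/2)
F(f) = f²
b(X, v) = √2*√v (b(X, v) = √(2*v) = √2*√v)
171 + w(5*7, 6)*b(F(1) + 1, k(-3)) = 171 + 6*(√2*√(-3/2)) = 171 + 6*(√2*(I*√6/2)) = 171 + 6*(I*√3) = 171 + 6*I*√3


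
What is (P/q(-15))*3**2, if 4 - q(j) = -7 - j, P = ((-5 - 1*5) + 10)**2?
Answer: 0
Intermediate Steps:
P = 0 (P = ((-5 - 5) + 10)**2 = (-10 + 10)**2 = 0**2 = 0)
q(j) = 11 + j (q(j) = 4 - (-7 - j) = 4 + (7 + j) = 11 + j)
(P/q(-15))*3**2 = (0/(11 - 15))*3**2 = (0/(-4))*9 = (0*(-1/4))*9 = 0*9 = 0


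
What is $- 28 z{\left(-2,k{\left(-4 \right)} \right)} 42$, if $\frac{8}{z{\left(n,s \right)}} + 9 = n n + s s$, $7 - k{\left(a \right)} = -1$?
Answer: $- \frac{9408}{59} \approx -159.46$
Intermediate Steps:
$k{\left(a \right)} = 8$ ($k{\left(a \right)} = 7 - -1 = 7 + 1 = 8$)
$z{\left(n,s \right)} = \frac{8}{-9 + n^{2} + s^{2}}$ ($z{\left(n,s \right)} = \frac{8}{-9 + \left(n n + s s\right)} = \frac{8}{-9 + \left(n^{2} + s^{2}\right)} = \frac{8}{-9 + n^{2} + s^{2}}$)
$- 28 z{\left(-2,k{\left(-4 \right)} \right)} 42 = - 28 \frac{8}{-9 + \left(-2\right)^{2} + 8^{2}} \cdot 42 = - 28 \frac{8}{-9 + 4 + 64} \cdot 42 = - 28 \cdot \frac{8}{59} \cdot 42 = - 28 \cdot 8 \cdot \frac{1}{59} \cdot 42 = \left(-28\right) \frac{8}{59} \cdot 42 = \left(- \frac{224}{59}\right) 42 = - \frac{9408}{59}$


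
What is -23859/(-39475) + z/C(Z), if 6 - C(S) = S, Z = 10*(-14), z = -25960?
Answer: -510643793/2881675 ≈ -177.20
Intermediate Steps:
Z = -140
C(S) = 6 - S
-23859/(-39475) + z/C(Z) = -23859/(-39475) - 25960/(6 - 1*(-140)) = -23859*(-1/39475) - 25960/(6 + 140) = 23859/39475 - 25960/146 = 23859/39475 - 25960*1/146 = 23859/39475 - 12980/73 = -510643793/2881675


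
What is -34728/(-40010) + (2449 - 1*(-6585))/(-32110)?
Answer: 37683287/64236055 ≈ 0.58664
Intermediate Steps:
-34728/(-40010) + (2449 - 1*(-6585))/(-32110) = -34728*(-1/40010) + (2449 + 6585)*(-1/32110) = 17364/20005 + 9034*(-1/32110) = 17364/20005 - 4517/16055 = 37683287/64236055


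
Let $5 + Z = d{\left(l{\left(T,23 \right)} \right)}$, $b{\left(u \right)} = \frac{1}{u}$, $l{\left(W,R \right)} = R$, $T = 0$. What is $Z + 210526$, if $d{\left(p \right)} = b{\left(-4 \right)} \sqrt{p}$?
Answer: $210521 - \frac{\sqrt{23}}{4} \approx 2.1052 \cdot 10^{5}$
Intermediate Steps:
$d{\left(p \right)} = - \frac{\sqrt{p}}{4}$ ($d{\left(p \right)} = \frac{\sqrt{p}}{-4} = - \frac{\sqrt{p}}{4}$)
$Z = -5 - \frac{\sqrt{23}}{4} \approx -6.199$
$Z + 210526 = \left(-5 - \frac{\sqrt{23}}{4}\right) + 210526 = 210521 - \frac{\sqrt{23}}{4}$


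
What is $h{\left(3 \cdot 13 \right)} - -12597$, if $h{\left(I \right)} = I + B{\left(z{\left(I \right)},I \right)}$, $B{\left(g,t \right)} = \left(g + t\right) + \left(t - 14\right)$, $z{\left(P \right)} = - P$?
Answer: $12661$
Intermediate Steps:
$B{\left(g,t \right)} = -14 + g + 2 t$ ($B{\left(g,t \right)} = \left(g + t\right) + \left(-14 + t\right) = -14 + g + 2 t$)
$h{\left(I \right)} = -14 + 2 I$ ($h{\left(I \right)} = I - \left(14 - I\right) = I + \left(-14 + I\right) = -14 + 2 I$)
$h{\left(3 \cdot 13 \right)} - -12597 = \left(-14 + 2 \cdot 3 \cdot 13\right) - -12597 = \left(-14 + 2 \cdot 39\right) + 12597 = \left(-14 + 78\right) + 12597 = 64 + 12597 = 12661$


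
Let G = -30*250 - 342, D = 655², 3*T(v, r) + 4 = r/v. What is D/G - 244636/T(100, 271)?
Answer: 191825103125/337206 ≈ 5.6887e+5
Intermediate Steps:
T(v, r) = -4/3 + r/(3*v) (T(v, r) = -4/3 + (r/v)/3 = -4/3 + r/(3*v))
D = 429025
G = -7842 (G = -7500 - 342 = -7842)
D/G - 244636/T(100, 271) = 429025/(-7842) - 244636*300/(271 - 4*100) = 429025*(-1/7842) - 244636*300/(271 - 400) = -429025/7842 - 244636/((⅓)*(1/100)*(-129)) = -429025/7842 - 244636/(-43/100) = -429025/7842 - 244636*(-100/43) = -429025/7842 + 24463600/43 = 191825103125/337206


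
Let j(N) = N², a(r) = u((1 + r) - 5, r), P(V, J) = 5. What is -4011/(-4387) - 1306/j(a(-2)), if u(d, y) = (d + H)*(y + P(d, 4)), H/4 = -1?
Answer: -1059761/1974150 ≈ -0.53682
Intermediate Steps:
H = -4 (H = 4*(-1) = -4)
u(d, y) = (-4 + d)*(5 + y) (u(d, y) = (d - 4)*(y + 5) = (-4 + d)*(5 + y))
a(r) = -40 + r + r*(-4 + r) (a(r) = -20 - 4*r + 5*((1 + r) - 5) + ((1 + r) - 5)*r = -20 - 4*r + 5*(-4 + r) + (-4 + r)*r = -20 - 4*r + (-20 + 5*r) + r*(-4 + r) = -40 + r + r*(-4 + r))
-4011/(-4387) - 1306/j(a(-2)) = -4011/(-4387) - 1306/(-40 - 2 - 2*(-4 - 2))² = -4011*(-1/4387) - 1306/(-40 - 2 - 2*(-6))² = 4011/4387 - 1306/(-40 - 2 + 12)² = 4011/4387 - 1306/((-30)²) = 4011/4387 - 1306/900 = 4011/4387 - 1306*1/900 = 4011/4387 - 653/450 = -1059761/1974150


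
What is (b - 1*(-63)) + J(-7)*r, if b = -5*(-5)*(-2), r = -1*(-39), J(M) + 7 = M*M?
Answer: 1651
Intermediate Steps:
J(M) = -7 + M² (J(M) = -7 + M*M = -7 + M²)
r = 39
b = -50 (b = 25*(-2) = -50)
(b - 1*(-63)) + J(-7)*r = (-50 - 1*(-63)) + (-7 + (-7)²)*39 = (-50 + 63) + (-7 + 49)*39 = 13 + 42*39 = 13 + 1638 = 1651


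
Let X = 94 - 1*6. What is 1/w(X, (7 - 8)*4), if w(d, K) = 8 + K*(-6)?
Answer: 1/32 ≈ 0.031250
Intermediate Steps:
X = 88 (X = 94 - 6 = 88)
w(d, K) = 8 - 6*K
1/w(X, (7 - 8)*4) = 1/(8 - 6*(7 - 8)*4) = 1/(8 - (-6)*4) = 1/(8 - 6*(-4)) = 1/(8 + 24) = 1/32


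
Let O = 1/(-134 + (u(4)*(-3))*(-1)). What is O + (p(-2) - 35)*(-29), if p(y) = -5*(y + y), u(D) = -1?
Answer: 59594/137 ≈ 434.99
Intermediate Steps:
p(y) = -10*y
O = -1/137 (O = 1/(-134 - 1*(-3)*(-1)) = 1/(-134 + 3*(-1)) = 1/(-134 - 3) = 1/(-137) = -1/137 ≈ -0.0072993)
O + (p(-2) - 35)*(-29) = -1/137 + (-10*(-2) - 35)*(-29) = -1/137 + (20 - 35)*(-29) = -1/137 - 15*(-29) = -1/137 + 435 = 59594/137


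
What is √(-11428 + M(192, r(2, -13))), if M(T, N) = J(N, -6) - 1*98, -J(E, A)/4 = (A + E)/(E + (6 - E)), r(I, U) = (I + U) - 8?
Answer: 4*I*√6474/3 ≈ 107.28*I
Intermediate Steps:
r(I, U) = -8 + I + U
J(E, A) = -2*A/3 - 2*E/3 (J(E, A) = -4*(A + E)/(E + (6 - E)) = -4*(A + E)/6 = -4*(A/6 + E/6) = -2*A/3 - 2*E/3)
M(T, N) = -94 - 2*N/3 (M(T, N) = (-⅔*(-6) - 2*N/3) - 1*98 = (4 - 2*N/3) - 98 = -94 - 2*N/3)
√(-11428 + M(192, r(2, -13))) = √(-11428 + (-94 - 2*(-8 + 2 - 13)/3)) = √(-11428 + (-94 - ⅔*(-19))) = √(-11428 + (-94 + 38/3)) = √(-11428 - 244/3) = √(-34528/3) = 4*I*√6474/3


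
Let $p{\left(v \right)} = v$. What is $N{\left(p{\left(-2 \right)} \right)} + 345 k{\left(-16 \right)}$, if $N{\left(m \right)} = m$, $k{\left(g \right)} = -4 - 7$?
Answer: $-3797$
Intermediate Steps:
$k{\left(g \right)} = -11$ ($k{\left(g \right)} = -4 - 7 = -11$)
$N{\left(p{\left(-2 \right)} \right)} + 345 k{\left(-16 \right)} = -2 + 345 \left(-11\right) = -2 - 3795 = -3797$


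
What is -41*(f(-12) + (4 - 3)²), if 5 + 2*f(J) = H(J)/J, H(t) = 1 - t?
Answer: 2009/24 ≈ 83.708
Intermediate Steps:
f(J) = -5/2 + (1 - J)/(2*J) (f(J) = -5/2 + ((1 - J)/J)/2 = -5/2 + (1 - J)/(2*J))
-41*(f(-12) + (4 - 3)²) = -41*((-3 + (½)/(-12)) + (4 - 3)²) = -41*((-3 + (½)*(-1/12)) + 1²) = -41*((-3 - 1/24) + 1) = -41*(-73/24 + 1) = -41*(-49/24) = 2009/24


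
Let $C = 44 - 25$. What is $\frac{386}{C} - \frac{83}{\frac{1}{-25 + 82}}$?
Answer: $- \frac{89503}{19} \approx -4710.7$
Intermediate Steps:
$C = 19$
$\frac{386}{C} - \frac{83}{\frac{1}{-25 + 82}} = \frac{386}{19} - \frac{83}{\frac{1}{-25 + 82}} = 386 \cdot \frac{1}{19} - \frac{83}{\frac{1}{57}} = \frac{386}{19} - 83 \frac{1}{\frac{1}{57}} = \frac{386}{19} - 4731 = - \frac{89503}{19}$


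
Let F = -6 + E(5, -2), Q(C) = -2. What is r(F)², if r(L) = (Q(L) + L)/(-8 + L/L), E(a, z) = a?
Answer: 9/49 ≈ 0.18367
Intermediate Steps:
F = -1 (F = -6 + 5 = -1)
r(L) = 2/7 - L/7 (r(L) = (-2 + L)/(-8 + L/L) = (-2 + L)/(-8 + 1) = (-2 + L)/(-7) = (-2 + L)*(-⅐) = 2/7 - L/7)
r(F)² = (2/7 - ⅐*(-1))² = (2/7 + ⅐)² = (3/7)² = 9/49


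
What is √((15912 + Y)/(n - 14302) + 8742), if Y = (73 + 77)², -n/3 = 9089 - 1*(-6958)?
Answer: √34083780592242/62443 ≈ 93.495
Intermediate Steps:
n = -48141 (n = -3*(9089 - 1*(-6958)) = -3*(9089 + 6958) = -3*16047 = -48141)
Y = 22500 (Y = 150² = 22500)
√((15912 + Y)/(n - 14302) + 8742) = √((15912 + 22500)/(-48141 - 14302) + 8742) = √(38412/(-62443) + 8742) = √(38412*(-1/62443) + 8742) = √(-38412/62443 + 8742) = √(545838294/62443) = √34083780592242/62443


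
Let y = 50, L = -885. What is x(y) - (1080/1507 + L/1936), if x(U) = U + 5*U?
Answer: 79500765/265232 ≈ 299.74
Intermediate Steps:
x(U) = 6*U
x(y) - (1080/1507 + L/1936) = 6*50 - (1080/1507 - 885/1936) = 300 - (1080*(1/1507) - 885*1/1936) = 300 - (1080/1507 - 885/1936) = 300 - 1*68835/265232 = 300 - 68835/265232 = 79500765/265232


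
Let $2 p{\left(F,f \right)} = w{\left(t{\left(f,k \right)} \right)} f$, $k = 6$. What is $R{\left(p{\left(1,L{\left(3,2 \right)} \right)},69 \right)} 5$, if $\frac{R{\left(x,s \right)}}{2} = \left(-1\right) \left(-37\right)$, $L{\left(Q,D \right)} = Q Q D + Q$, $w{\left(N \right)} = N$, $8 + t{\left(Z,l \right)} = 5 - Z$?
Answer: $370$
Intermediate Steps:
$t{\left(Z,l \right)} = -3 - Z$ ($t{\left(Z,l \right)} = -8 - \left(-5 + Z\right) = -3 - Z$)
$L{\left(Q,D \right)} = Q + D Q^{2}$ ($L{\left(Q,D \right)} = Q^{2} D + Q = D Q^{2} + Q = Q + D Q^{2}$)
$p{\left(F,f \right)} = \frac{f \left(-3 - f\right)}{2}$ ($p{\left(F,f \right)} = \frac{\left(-3 - f\right) f}{2} = \frac{f \left(-3 - f\right)}{2}$)
$R{\left(x,s \right)} = 74$ ($R{\left(x,s \right)} = 2 \left(\left(-1\right) \left(-37\right)\right) = 2 \cdot 37 = 74$)
$R{\left(p{\left(1,L{\left(3,2 \right)} \right)},69 \right)} 5 = 74 \cdot 5 = 370$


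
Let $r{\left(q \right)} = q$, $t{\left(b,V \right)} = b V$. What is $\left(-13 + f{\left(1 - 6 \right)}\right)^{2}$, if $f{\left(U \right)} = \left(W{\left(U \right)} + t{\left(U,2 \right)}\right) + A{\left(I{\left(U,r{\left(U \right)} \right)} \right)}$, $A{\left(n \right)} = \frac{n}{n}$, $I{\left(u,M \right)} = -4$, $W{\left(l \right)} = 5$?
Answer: $289$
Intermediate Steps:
$t{\left(b,V \right)} = V b$
$A{\left(n \right)} = 1$
$f{\left(U \right)} = 6 + 2 U$ ($f{\left(U \right)} = \left(5 + 2 U\right) + 1 = 6 + 2 U$)
$\left(-13 + f{\left(1 - 6 \right)}\right)^{2} = \left(-13 + \left(6 + 2 \left(1 - 6\right)\right)\right)^{2} = \left(-13 + \left(6 + 2 \left(-5\right)\right)\right)^{2} = \left(-13 + \left(6 - 10\right)\right)^{2} = \left(-13 - 4\right)^{2} = \left(-17\right)^{2} = 289$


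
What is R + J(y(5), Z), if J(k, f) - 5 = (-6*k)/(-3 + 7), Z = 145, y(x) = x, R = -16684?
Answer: -33373/2 ≈ -16687.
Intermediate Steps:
J(k, f) = 5 - 3*k/2 (J(k, f) = 5 + (-6*k)/(-3 + 7) = 5 - 6*k/4 = 5 - 6*k*(¼) = 5 - 3*k/2)
R + J(y(5), Z) = -16684 + (5 - 3/2*5) = -16684 + (5 - 15/2) = -16684 - 5/2 = -33373/2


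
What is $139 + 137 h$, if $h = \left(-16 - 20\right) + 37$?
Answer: $276$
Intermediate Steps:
$h = 1$ ($h = -36 + 37 = 1$)
$139 + 137 h = 139 + 137 \cdot 1 = 139 + 137 = 276$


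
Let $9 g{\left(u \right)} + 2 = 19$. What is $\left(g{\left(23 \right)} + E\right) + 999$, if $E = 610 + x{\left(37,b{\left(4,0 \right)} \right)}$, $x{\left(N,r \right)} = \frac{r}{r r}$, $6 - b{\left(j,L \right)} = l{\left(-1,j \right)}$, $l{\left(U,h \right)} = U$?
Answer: $\frac{101495}{63} \approx 1611.0$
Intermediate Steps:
$g{\left(u \right)} = \frac{17}{9}$ ($g{\left(u \right)} = - \frac{2}{9} + \frac{1}{9} \cdot 19 = - \frac{2}{9} + \frac{19}{9} = \frac{17}{9}$)
$b{\left(j,L \right)} = 7$ ($b{\left(j,L \right)} = 6 - -1 = 6 + 1 = 7$)
$x{\left(N,r \right)} = \frac{1}{r}$ ($x{\left(N,r \right)} = \frac{r}{r^{2}} = \frac{1}{r}$)
$E = \frac{4271}{7}$ ($E = 610 + \frac{1}{7} = \frac{4271}{7} \approx 610.14$)
$\left(g{\left(23 \right)} + E\right) + 999 = \left(\frac{17}{9} + \frac{4271}{7}\right) + 999 = \frac{38558}{63} + 999 = \frac{101495}{63}$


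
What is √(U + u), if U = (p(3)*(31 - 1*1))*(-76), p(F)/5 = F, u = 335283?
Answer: √301083 ≈ 548.71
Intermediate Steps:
p(F) = 5*F
U = -34200 (U = ((5*3)*(31 - 1*1))*(-76) = (15*(31 - 1))*(-76) = (15*30)*(-76) = 450*(-76) = -34200)
√(U + u) = √(-34200 + 335283) = √301083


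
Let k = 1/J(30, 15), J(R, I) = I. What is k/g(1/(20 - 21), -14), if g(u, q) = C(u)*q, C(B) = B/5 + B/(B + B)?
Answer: -1/63 ≈ -0.015873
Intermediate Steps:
k = 1/15 ≈ 0.066667
C(B) = 1/2 + B/5 (C(B) = B*(1/5) + B/((2*B)) = B/5 + B*(1/(2*B)) = B/5 + 1/2 = 1/2 + B/5)
g(u, q) = q*(1/2 + u/5) (g(u, q) = (1/2 + u/5)*q = q*(1/2 + u/5))
k/g(1/(20 - 21), -14) = 1/(15*(((1/10)*(-14)*(5 + 2/(20 - 21))))) = 1/(15*(((1/10)*(-14)*(5 + 2/(-1))))) = 1/(15*(((1/10)*(-14)*(5 + 2*(-1))))) = 1/(15*(((1/10)*(-14)*(5 - 2)))) = 1/(15*(((1/10)*(-14)*3))) = 1/(15*(-21/5)) = (1/15)*(-5/21) = -1/63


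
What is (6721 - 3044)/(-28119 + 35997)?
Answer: 3677/7878 ≈ 0.46674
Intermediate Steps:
(6721 - 3044)/(-28119 + 35997) = 3677/7878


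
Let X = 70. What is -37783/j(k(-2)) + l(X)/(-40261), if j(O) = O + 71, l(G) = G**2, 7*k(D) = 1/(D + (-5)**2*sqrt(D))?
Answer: -6637902677419776/12470736005039 - 6612025*I*sqrt(2)/309747299 ≈ -532.28 - 0.030189*I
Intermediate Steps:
k(D) = 1/(7*(D + 25*sqrt(D))) (k(D) = 1/(7*(D + (-5)**2*sqrt(D))) = 1/(7*(D + 25*sqrt(D))))
j(O) = 71 + O
-37783/j(k(-2)) + l(X)/(-40261) = -37783/(71 + 1/(7*(-2 + 25*sqrt(-2)))) + 70**2/(-40261) = -37783/(71 + 1/(7*(-2 + 25*(I*sqrt(2))))) + 4900*(-1/40261) = -37783/(71 + 1/(7*(-2 + 25*I*sqrt(2)))) - 4900/40261 = -4900/40261 - 37783/(71 + 1/(7*(-2 + 25*I*sqrt(2))))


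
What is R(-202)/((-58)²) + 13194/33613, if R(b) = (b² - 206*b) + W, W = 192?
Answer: 705271830/28268533 ≈ 24.949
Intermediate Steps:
R(b) = 192 + b² - 206*b (R(b) = (b² - 206*b) + 192 = 192 + b² - 206*b)
R(-202)/((-58)²) + 13194/33613 = (192 + (-202)² - 206*(-202))/((-58)²) + 13194/33613 = (192 + 40804 + 41612)/3364 + 13194*(1/33613) = 82608*(1/3364) + 13194/33613 = 20652/841 + 13194/33613 = 705271830/28268533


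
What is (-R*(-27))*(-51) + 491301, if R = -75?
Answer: 594576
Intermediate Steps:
(-R*(-27))*(-51) + 491301 = (-1*(-75)*(-27))*(-51) + 491301 = (75*(-27))*(-51) + 491301 = -2025*(-51) + 491301 = 103275 + 491301 = 594576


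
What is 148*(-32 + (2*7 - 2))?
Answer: -2960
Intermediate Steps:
148*(-32 + (2*7 - 2)) = 148*(-32 + (14 - 2)) = 148*(-32 + 12) = 148*(-20) = -2960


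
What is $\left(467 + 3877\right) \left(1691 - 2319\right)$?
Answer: $-2728032$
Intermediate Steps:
$\left(467 + 3877\right) \left(1691 - 2319\right) = 4344 \left(-628\right) = -2728032$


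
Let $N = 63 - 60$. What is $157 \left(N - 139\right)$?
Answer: $-21352$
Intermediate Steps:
$N = 3$ ($N = 63 - 60 = 3$)
$157 \left(N - 139\right) = 157 \left(3 - 139\right) = 157 \left(-136\right) = -21352$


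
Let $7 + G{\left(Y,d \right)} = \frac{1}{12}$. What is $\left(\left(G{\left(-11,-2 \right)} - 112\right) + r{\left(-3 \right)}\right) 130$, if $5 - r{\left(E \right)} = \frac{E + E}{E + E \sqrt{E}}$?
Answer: $\frac{65 \left(- 1367 \sqrt{3} + 1391 i\right)}{6 \left(\sqrt{3} - i\right)} \approx -14874.0 + 112.58 i$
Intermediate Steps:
$G{\left(Y,d \right)} = - \frac{83}{12}$ ($G{\left(Y,d \right)} = -7 + \frac{1}{12} = - \frac{83}{12}$)
$r{\left(E \right)} = 5 - \frac{2 E}{E + E^{\frac{3}{2}}}$ ($r{\left(E \right)} = 5 - \frac{E + E}{E + E \sqrt{E}} = 5 - \frac{2 E}{E + E^{\frac{3}{2}}}$)
$\left(\left(G{\left(-11,-2 \right)} - 112\right) + r{\left(-3 \right)}\right) 130 = \left(\left(- \frac{83}{12} - 112\right) + \frac{3 \left(-3\right) + 5 \left(-3\right)^{\frac{3}{2}}}{-3 + \left(-3\right)^{\frac{3}{2}}}\right) 130 = \left(- \frac{1427}{12} + \frac{-9 + 5 \left(- 3 i \sqrt{3}\right)}{-3 - 3 i \sqrt{3}}\right) 130 = \left(- \frac{1427}{12} + \frac{-9 - 15 i \sqrt{3}}{-3 - 3 i \sqrt{3}}\right) 130 = - \frac{92755}{6} + \frac{130 \left(-9 - 15 i \sqrt{3}\right)}{-3 - 3 i \sqrt{3}}$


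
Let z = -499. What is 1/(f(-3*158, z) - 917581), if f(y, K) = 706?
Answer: -1/916875 ≈ -1.0907e-6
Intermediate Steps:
1/(f(-3*158, z) - 917581) = 1/(706 - 917581) = 1/(-916875) = -1/916875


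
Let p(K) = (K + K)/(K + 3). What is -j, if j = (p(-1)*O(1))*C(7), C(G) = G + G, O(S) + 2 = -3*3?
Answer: -154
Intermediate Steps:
O(S) = -11 (O(S) = -2 - 3*3 = -2 - 9 = -11)
C(G) = 2*G
p(K) = 2*K/(3 + K) (p(K) = (2*K)/(3 + K) = 2*K/(3 + K))
j = 154 (j = ((2*(-1)/(3 - 1))*(-11))*(2*7) = ((2*(-1)/2)*(-11))*14 = ((2*(-1)*(1/2))*(-11))*14 = -1*(-11)*14 = 11*14 = 154)
-j = -1*154 = -154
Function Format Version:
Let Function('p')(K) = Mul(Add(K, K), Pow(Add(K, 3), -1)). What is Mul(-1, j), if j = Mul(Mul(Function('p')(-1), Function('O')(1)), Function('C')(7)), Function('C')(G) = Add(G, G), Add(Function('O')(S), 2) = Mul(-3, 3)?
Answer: -154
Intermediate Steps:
Function('O')(S) = -11 (Function('O')(S) = Add(-2, Mul(-3, 3)) = Add(-2, -9) = -11)
Function('C')(G) = Mul(2, G)
Function('p')(K) = Mul(2, K, Pow(Add(3, K), -1)) (Function('p')(K) = Mul(Mul(2, K), Pow(Add(3, K), -1)) = Mul(2, K, Pow(Add(3, K), -1)))
j = 154 (j = Mul(Mul(Mul(2, -1, Pow(Add(3, -1), -1)), -11), Mul(2, 7)) = Mul(Mul(Mul(2, -1, Pow(2, -1)), -11), 14) = Mul(Mul(Mul(2, -1, Rational(1, 2)), -11), 14) = Mul(Mul(-1, -11), 14) = Mul(11, 14) = 154)
Mul(-1, j) = Mul(-1, 154) = -154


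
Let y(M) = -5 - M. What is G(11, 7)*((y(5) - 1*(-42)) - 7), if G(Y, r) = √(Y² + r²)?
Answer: 25*√170 ≈ 325.96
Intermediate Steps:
G(11, 7)*((y(5) - 1*(-42)) - 7) = √(11² + 7²)*(((-5 - 1*5) - 1*(-42)) - 7) = √(121 + 49)*(((-5 - 5) + 42) - 7) = √170*((-10 + 42) - 7) = √170*(32 - 7) = √170*25 = 25*√170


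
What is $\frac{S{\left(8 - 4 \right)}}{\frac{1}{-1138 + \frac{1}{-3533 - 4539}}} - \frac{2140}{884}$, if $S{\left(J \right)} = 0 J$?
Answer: $- \frac{535}{221} \approx -2.4208$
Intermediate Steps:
$S{\left(J \right)} = 0$
$\frac{S{\left(8 - 4 \right)}}{\frac{1}{-1138 + \frac{1}{-3533 - 4539}}} - \frac{2140}{884} = \frac{0}{\frac{1}{-1138 + \frac{1}{-3533 - 4539}}} - \frac{2140}{884} = \frac{0}{\frac{1}{-1138 + \frac{1}{-8072}}} - \frac{535}{221} = \frac{0}{\frac{1}{-1138 - \frac{1}{8072}}} - \frac{535}{221} = \frac{0}{\frac{1}{- \frac{9185937}{8072}}} - \frac{535}{221} = \frac{0}{- \frac{8072}{9185937}} - \frac{535}{221} = 0 \left(- \frac{9185937}{8072}\right) - \frac{535}{221} = 0 - \frac{535}{221} = - \frac{535}{221}$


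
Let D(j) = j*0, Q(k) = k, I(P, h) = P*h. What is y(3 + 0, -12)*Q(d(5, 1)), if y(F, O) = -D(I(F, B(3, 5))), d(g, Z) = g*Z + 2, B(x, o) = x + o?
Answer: 0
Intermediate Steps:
B(x, o) = o + x
d(g, Z) = 2 + Z*g (d(g, Z) = Z*g + 2 = 2 + Z*g)
D(j) = 0
y(F, O) = 0 (y(F, O) = -1*0 = 0)
y(3 + 0, -12)*Q(d(5, 1)) = 0*(2 + 1*5) = 0*(2 + 5) = 0*7 = 0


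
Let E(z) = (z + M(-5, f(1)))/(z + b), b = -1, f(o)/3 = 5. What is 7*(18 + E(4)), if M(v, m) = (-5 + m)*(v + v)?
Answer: -98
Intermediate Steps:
f(o) = 15 (f(o) = 3*5 = 15)
M(v, m) = 2*v*(-5 + m) (M(v, m) = (-5 + m)*(2*v) = 2*v*(-5 + m))
E(z) = (-100 + z)/(-1 + z) (E(z) = (z + 2*(-5)*(-5 + 15))/(z - 1) = (z + 2*(-5)*10)/(-1 + z) = (z - 100)/(-1 + z) = (-100 + z)/(-1 + z))
7*(18 + E(4)) = 7*(18 + (-100 + 4)/(-1 + 4)) = 7*(18 - 96/3) = 7*(18 + (1/3)*(-96)) = 7*(18 - 32) = 7*(-14) = -98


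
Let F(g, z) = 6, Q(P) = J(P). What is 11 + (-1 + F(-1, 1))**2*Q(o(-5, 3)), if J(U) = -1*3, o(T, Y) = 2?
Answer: -64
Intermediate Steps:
J(U) = -3
Q(P) = -3
11 + (-1 + F(-1, 1))**2*Q(o(-5, 3)) = 11 + (-1 + 6)**2*(-3) = 11 + 5**2*(-3) = 11 + 25*(-3) = 11 - 75 = -64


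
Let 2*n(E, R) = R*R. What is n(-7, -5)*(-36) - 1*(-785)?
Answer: 335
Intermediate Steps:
n(E, R) = R²/2 (n(E, R) = (R*R)/2 = R²/2)
n(-7, -5)*(-36) - 1*(-785) = ((½)*(-5)²)*(-36) - 1*(-785) = ((½)*25)*(-36) + 785 = (25/2)*(-36) + 785 = -450 + 785 = 335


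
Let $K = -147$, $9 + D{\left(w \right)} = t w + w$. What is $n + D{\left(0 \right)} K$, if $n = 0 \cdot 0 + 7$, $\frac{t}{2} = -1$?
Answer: $1330$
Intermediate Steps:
$t = -2$ ($t = 2 \left(-1\right) = -2$)
$D{\left(w \right)} = -9 - w$ ($D{\left(w \right)} = -9 + \left(- 2 w + w\right) = -9 - w$)
$n = 7$ ($n = 0 + 7 = 7$)
$n + D{\left(0 \right)} K = 7 + \left(-9 - 0\right) \left(-147\right) = 7 + \left(-9 + 0\right) \left(-147\right) = 7 - -1323 = 7 + 1323 = 1330$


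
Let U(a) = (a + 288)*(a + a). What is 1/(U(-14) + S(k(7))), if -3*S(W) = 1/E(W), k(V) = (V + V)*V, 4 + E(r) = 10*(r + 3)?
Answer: -3018/23154097 ≈ -0.00013034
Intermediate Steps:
E(r) = 26 + 10*r (E(r) = -4 + 10*(r + 3) = -4 + 10*(3 + r) = -4 + (30 + 10*r) = 26 + 10*r)
k(V) = 2*V² (k(V) = (2*V)*V = 2*V²)
U(a) = 2*a*(288 + a) (U(a) = (288 + a)*(2*a) = 2*a*(288 + a))
S(W) = -1/(3*(26 + 10*W))
1/(U(-14) + S(k(7))) = 1/(2*(-14)*(288 - 14) - 1/(78 + 30*(2*7²))) = 1/(2*(-14)*274 - 1/(78 + 30*(2*49))) = 1/(-7672 - 1/(78 + 30*98)) = 1/(-7672 - 1/(78 + 2940)) = 1/(-7672 - 1/3018) = 1/(-23154097/3018) = -3018/23154097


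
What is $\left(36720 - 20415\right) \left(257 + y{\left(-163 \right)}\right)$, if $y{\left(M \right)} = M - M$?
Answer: $4190385$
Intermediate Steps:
$y{\left(M \right)} = 0$
$\left(36720 - 20415\right) \left(257 + y{\left(-163 \right)}\right) = \left(36720 - 20415\right) \left(257 + 0\right) = 16305 \cdot 257 = 4190385$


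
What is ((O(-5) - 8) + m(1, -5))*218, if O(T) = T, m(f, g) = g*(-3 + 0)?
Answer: 436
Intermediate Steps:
m(f, g) = -3*g (m(f, g) = g*(-3) = -3*g)
((O(-5) - 8) + m(1, -5))*218 = ((-5 - 8) - 3*(-5))*218 = (-13 + 15)*218 = 2*218 = 436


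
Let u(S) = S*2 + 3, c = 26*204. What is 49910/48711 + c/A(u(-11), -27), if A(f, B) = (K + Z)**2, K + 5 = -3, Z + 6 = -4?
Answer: 7625944/438399 ≈ 17.395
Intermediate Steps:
Z = -10 (Z = -6 - 4 = -10)
K = -8 (K = -5 - 3 = -8)
c = 5304
u(S) = 3 + 2*S (u(S) = 2*S + 3 = 3 + 2*S)
A(f, B) = 324 (A(f, B) = (-8 - 10)**2 = (-18)**2 = 324)
49910/48711 + c/A(u(-11), -27) = 49910/48711 + 5304/324 = 49910*(1/48711) + 5304*(1/324) = 49910/48711 + 442/27 = 7625944/438399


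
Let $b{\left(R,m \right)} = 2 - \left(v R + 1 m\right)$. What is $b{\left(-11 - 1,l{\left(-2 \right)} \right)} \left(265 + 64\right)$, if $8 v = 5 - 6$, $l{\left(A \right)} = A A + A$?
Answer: $- \frac{987}{2} \approx -493.5$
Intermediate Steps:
$l{\left(A \right)} = A + A^{2}$ ($l{\left(A \right)} = A^{2} + A = A + A^{2}$)
$v = - \frac{1}{8}$ ($v = \frac{5 - 6}{8} = \frac{1}{8} \left(-1\right) = - \frac{1}{8} \approx -0.125$)
$b{\left(R,m \right)} = 2 - m + \frac{R}{8}$ ($b{\left(R,m \right)} = 2 - \left(- \frac{R}{8} + 1 m\right) = 2 - \left(- \frac{R}{8} + m\right) = 2 - \left(m - \frac{R}{8}\right) = 2 + \left(- m + \frac{R}{8}\right) = 2 - m + \frac{R}{8}$)
$b{\left(-11 - 1,l{\left(-2 \right)} \right)} \left(265 + 64\right) = \left(2 - - 2 \left(1 - 2\right) + \frac{-11 - 1}{8}\right) \left(265 + 64\right) = \left(2 - \left(-2\right) \left(-1\right) + \frac{-11 - 1}{8}\right) 329 = \left(2 - 2 + \frac{1}{8} \left(-12\right)\right) 329 = \left(2 - 2 - \frac{3}{2}\right) 329 = \left(- \frac{3}{2}\right) 329 = - \frac{987}{2}$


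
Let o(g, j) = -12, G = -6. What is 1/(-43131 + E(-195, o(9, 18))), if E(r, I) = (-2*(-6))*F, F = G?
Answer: -1/43203 ≈ -2.3147e-5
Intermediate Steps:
F = -6
E(r, I) = -72 (E(r, I) = -2*(-6)*(-6) = 12*(-6) = -72)
1/(-43131 + E(-195, o(9, 18))) = 1/(-43131 - 72) = 1/(-43203) = -1/43203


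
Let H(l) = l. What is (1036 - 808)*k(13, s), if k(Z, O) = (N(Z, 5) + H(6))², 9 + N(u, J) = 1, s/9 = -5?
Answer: 912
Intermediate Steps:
s = -45 (s = 9*(-5) = -45)
N(u, J) = -8 (N(u, J) = -9 + 1 = -8)
k(Z, O) = 4 (k(Z, O) = (-8 + 6)² = (-2)² = 4)
(1036 - 808)*k(13, s) = (1036 - 808)*4 = 228*4 = 912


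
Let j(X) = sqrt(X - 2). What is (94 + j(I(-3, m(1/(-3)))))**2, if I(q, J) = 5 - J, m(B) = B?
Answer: (282 + sqrt(30))**2/9 ≈ 9182.6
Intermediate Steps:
j(X) = sqrt(-2 + X)
(94 + j(I(-3, m(1/(-3)))))**2 = (94 + sqrt(-2 + (5 - 1/(-3))))**2 = (94 + sqrt(-2 + (5 - 1*(-1/3))))**2 = (94 + sqrt(-2 + (5 + 1/3)))**2 = (94 + sqrt(-2 + 16/3))**2 = (94 + sqrt(10/3))**2 = (94 + sqrt(30)/3)**2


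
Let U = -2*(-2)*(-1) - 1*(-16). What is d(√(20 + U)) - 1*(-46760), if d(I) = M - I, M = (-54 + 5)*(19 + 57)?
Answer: 43036 - 4*√2 ≈ 43030.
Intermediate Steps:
M = -3724 (M = -49*76 = -3724)
U = 12 (U = 4*(-1) + 16 = -4 + 16 = 12)
d(I) = -3724 - I
d(√(20 + U)) - 1*(-46760) = (-3724 - √(20 + 12)) - 1*(-46760) = (-3724 - √32) + 46760 = (-3724 - 4*√2) + 46760 = 43036 - 4*√2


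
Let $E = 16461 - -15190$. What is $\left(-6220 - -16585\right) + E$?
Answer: $42016$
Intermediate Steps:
$E = 31651$ ($E = 16461 + 15190 = 31651$)
$\left(-6220 - -16585\right) + E = \left(-6220 - -16585\right) + 31651 = \left(-6220 + 16585\right) + 31651 = 10365 + 31651 = 42016$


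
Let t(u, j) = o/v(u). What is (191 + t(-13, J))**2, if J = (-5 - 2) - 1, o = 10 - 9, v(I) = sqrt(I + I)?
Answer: (4966 - I*sqrt(26))**2/676 ≈ 36481.0 - 74.916*I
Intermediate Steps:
v(I) = sqrt(2)*sqrt(I) (v(I) = sqrt(2*I) = sqrt(2)*sqrt(I))
o = 1
J = -8 (J = -7 - 1 = -8)
t(u, j) = sqrt(2)/(2*sqrt(u)) (t(u, j) = 1/(sqrt(2)*sqrt(u)) = 1*(sqrt(2)/(2*sqrt(u))) = sqrt(2)/(2*sqrt(u)))
(191 + t(-13, J))**2 = (191 + sqrt(2)/(2*sqrt(-13)))**2 = (191 + sqrt(2)*(-I*sqrt(13)/13)/2)**2 = (191 - I*sqrt(26)/26)**2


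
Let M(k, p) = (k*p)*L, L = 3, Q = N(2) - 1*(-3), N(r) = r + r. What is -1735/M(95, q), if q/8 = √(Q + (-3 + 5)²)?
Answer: -347*√11/5016 ≈ -0.22944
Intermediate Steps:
N(r) = 2*r
Q = 7 (Q = 2*2 - 1*(-3) = 4 + 3 = 7)
q = 8*√11 (q = 8*√(7 + (-3 + 5)²) = 8*√(7 + 2²) = 8*√(7 + 4) = 8*√11 ≈ 26.533)
M(k, p) = 3*k*p (M(k, p) = (k*p)*3 = 3*k*p)
-1735/M(95, q) = -1735*√11/25080 = -347*√11/5016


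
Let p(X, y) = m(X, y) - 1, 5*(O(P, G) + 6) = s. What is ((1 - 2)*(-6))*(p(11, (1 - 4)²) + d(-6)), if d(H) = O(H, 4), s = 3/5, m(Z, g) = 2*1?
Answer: -732/25 ≈ -29.280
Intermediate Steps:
m(Z, g) = 2
s = ⅗ (s = 3*(⅕) = ⅗ ≈ 0.60000)
O(P, G) = -147/25 (O(P, G) = -6 + (⅕)*(⅗) = -6 + 3/25 = -147/25)
d(H) = -147/25
p(X, y) = 1 (p(X, y) = 2 - 1 = 1)
((1 - 2)*(-6))*(p(11, (1 - 4)²) + d(-6)) = ((1 - 2)*(-6))*(1 - 147/25) = -1*(-6)*(-122/25) = 6*(-122/25) = -732/25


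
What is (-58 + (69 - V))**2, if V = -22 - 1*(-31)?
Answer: 4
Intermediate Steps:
V = 9 (V = -22 + 31 = 9)
(-58 + (69 - V))**2 = (-58 + (69 - 1*9))**2 = (-58 + (69 - 9))**2 = (-58 + 60)**2 = 2**2 = 4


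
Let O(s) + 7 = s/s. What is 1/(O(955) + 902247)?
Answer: 1/902241 ≈ 1.1084e-6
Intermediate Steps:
O(s) = -6 (O(s) = -7 + s/s = -7 + 1 = -6)
1/(O(955) + 902247) = 1/(-6 + 902247) = 1/902241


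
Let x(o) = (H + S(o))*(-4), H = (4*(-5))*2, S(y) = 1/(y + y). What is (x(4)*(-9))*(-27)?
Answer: 77517/2 ≈ 38759.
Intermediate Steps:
S(y) = 1/(2*y)
H = -40 (H = -20*2 = -40)
x(o) = 160 - 2/o (x(o) = (-40 + 1/(2*o))*(-4) = 160 - 2/o)
(x(4)*(-9))*(-27) = ((160 - 2/4)*(-9))*(-27) = ((160 - 2*¼)*(-9))*(-27) = ((160 - ½)*(-9))*(-27) = ((319/2)*(-9))*(-27) = -2871/2*(-27) = 77517/2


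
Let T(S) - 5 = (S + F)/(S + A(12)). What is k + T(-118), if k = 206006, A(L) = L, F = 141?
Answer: 21837143/106 ≈ 2.0601e+5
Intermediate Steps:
T(S) = 5 + (141 + S)/(12 + S) (T(S) = 5 + (S + 141)/(S + 12) = 5 + (141 + S)/(12 + S))
k + T(-118) = 206006 + 3*(67 + 2*(-118))/(12 - 118) = 206006 + 3*(67 - 236)/(-106) = 206006 + 3*(-1/106)*(-169) = 206006 + 507/106 = 21837143/106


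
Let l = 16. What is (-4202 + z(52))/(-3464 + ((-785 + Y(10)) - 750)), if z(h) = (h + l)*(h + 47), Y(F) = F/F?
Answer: -1265/2499 ≈ -0.50620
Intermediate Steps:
Y(F) = 1
z(h) = (16 + h)*(47 + h) (z(h) = (h + 16)*(h + 47) = (16 + h)*(47 + h))
(-4202 + z(52))/(-3464 + ((-785 + Y(10)) - 750)) = (-4202 + (752 + 52² + 63*52))/(-3464 + ((-785 + 1) - 750)) = (-4202 + (752 + 2704 + 3276))/(-3464 + (-784 - 750)) = (-4202 + 6732)/(-3464 - 1534) = 2530/(-4998) = 2530*(-1/4998) = -1265/2499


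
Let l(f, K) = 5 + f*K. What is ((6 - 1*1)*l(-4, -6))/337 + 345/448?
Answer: 181225/150976 ≈ 1.2004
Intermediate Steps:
l(f, K) = 5 + K*f
((6 - 1*1)*l(-4, -6))/337 + 345/448 = ((6 - 1*1)*(5 - 6*(-4)))/337 + 345/448 = ((6 - 1)*(5 + 24))*(1/337) + 345*(1/448) = (5*29)*(1/337) + 345/448 = 145*(1/337) + 345/448 = 145/337 + 345/448 = 181225/150976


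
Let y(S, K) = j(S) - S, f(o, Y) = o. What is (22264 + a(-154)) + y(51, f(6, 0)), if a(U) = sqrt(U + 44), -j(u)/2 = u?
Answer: 22111 + I*sqrt(110) ≈ 22111.0 + 10.488*I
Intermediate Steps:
j(u) = -2*u
a(U) = sqrt(44 + U)
y(S, K) = -3*S (y(S, K) = -2*S - S = -3*S)
(22264 + a(-154)) + y(51, f(6, 0)) = (22264 + sqrt(44 - 154)) - 3*51 = (22264 + sqrt(-110)) - 153 = (22264 + I*sqrt(110)) - 153 = 22111 + I*sqrt(110)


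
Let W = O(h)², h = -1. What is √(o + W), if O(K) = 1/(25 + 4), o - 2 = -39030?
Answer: I*√32822547/29 ≈ 197.56*I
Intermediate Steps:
o = -39028 (o = 2 - 39030 = -39028)
O(K) = 1/29
W = 1/841 (W = (1/29)² = 1/841 ≈ 0.0011891)
√(o + W) = √(-39028 + 1/841) = √(-32822547/841) = I*√32822547/29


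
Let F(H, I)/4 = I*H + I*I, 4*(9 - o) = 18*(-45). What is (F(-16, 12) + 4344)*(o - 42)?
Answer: 703764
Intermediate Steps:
o = 423/2 (o = 9 - 9*(-45)/2 = 9 - ¼*(-810) = 9 + 405/2 = 423/2 ≈ 211.50)
F(H, I) = 4*I² + 4*H*I (F(H, I) = 4*(I*H + I*I) = 4*(H*I + I²) = 4*(I² + H*I) = 4*I² + 4*H*I)
(F(-16, 12) + 4344)*(o - 42) = (4*12*(-16 + 12) + 4344)*(423/2 - 42) = (4*12*(-4) + 4344)*(339/2) = (-192 + 4344)*(339/2) = 4152*(339/2) = 703764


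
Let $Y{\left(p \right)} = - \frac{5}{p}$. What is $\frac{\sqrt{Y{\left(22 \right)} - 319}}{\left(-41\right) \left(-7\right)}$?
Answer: $\frac{i \sqrt{154506}}{6314} \approx 0.062254 i$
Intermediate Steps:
$\frac{\sqrt{Y{\left(22 \right)} - 319}}{\left(-41\right) \left(-7\right)} = \frac{\sqrt{- \frac{5}{22} - 319}}{\left(-41\right) \left(-7\right)} = \frac{\sqrt{\left(-5\right) \frac{1}{22} - 319}}{287} = \sqrt{- \frac{5}{22} - 319} \cdot \frac{1}{287} = \sqrt{- \frac{7023}{22}} \cdot \frac{1}{287} = \frac{i \sqrt{154506}}{22} \cdot \frac{1}{287} = \frac{i \sqrt{154506}}{6314}$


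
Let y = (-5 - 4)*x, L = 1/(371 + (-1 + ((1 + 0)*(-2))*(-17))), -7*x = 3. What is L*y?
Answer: 27/2828 ≈ 0.0095474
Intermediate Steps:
x = -3/7 (x = -1/7*3 = -3/7 ≈ -0.42857)
L = 1/404 (L = 1/(371 + (-1 + (1*(-2))*(-17))) = 1/(371 + (-1 - 2*(-17))) = 1/(371 + (-1 + 34)) = 1/(371 + 33) = 1/404 ≈ 0.0024752)
y = 27/7 (y = (-5 - 4)*(-3/7) = -9*(-3/7) = 27/7 ≈ 3.8571)
L*y = (1/404)*(27/7) = 27/2828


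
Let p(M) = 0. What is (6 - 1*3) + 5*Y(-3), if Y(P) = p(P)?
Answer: 3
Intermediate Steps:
Y(P) = 0
(6 - 1*3) + 5*Y(-3) = (6 - 1*3) + 5*0 = (6 - 3) + 0 = 3 + 0 = 3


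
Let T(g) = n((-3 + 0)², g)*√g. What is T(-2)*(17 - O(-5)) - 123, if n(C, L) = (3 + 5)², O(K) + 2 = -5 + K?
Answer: -123 + 1856*I*√2 ≈ -123.0 + 2624.8*I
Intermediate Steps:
O(K) = -7 + K (O(K) = -2 + (-5 + K) = -7 + K)
n(C, L) = 64 (n(C, L) = 8² = 64)
T(g) = 64*√g
T(-2)*(17 - O(-5)) - 123 = (64*√(-2))*(17 - (-7 - 5)) - 123 = (64*(I*√2))*(17 - 1*(-12)) - 123 = (64*I*√2)*(17 + 12) - 123 = (64*I*√2)*29 - 123 = 1856*I*√2 - 123 = -123 + 1856*I*√2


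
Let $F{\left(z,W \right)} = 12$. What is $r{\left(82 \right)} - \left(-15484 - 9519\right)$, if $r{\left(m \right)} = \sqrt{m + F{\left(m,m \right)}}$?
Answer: $25003 + \sqrt{94} \approx 25013.0$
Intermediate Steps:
$r{\left(m \right)} = \sqrt{12 + m}$ ($r{\left(m \right)} = \sqrt{m + 12} = \sqrt{12 + m}$)
$r{\left(82 \right)} - \left(-15484 - 9519\right) = \sqrt{12 + 82} - \left(-15484 - 9519\right) = \sqrt{94} - -25003 = \sqrt{94} + 25003 = 25003 + \sqrt{94}$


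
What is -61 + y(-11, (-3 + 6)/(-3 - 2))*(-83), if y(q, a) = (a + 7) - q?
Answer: -7526/5 ≈ -1505.2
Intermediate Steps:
y(q, a) = 7 + a - q (y(q, a) = (7 + a) - q = 7 + a - q)
-61 + y(-11, (-3 + 6)/(-3 - 2))*(-83) = -61 + (7 + (-3 + 6)/(-3 - 2) - 1*(-11))*(-83) = -61 + (7 + 3/(-5) + 11)*(-83) = -61 + (7 + 3*(-⅕) + 11)*(-83) = -61 + (7 - ⅗ + 11)*(-83) = -61 + (87/5)*(-83) = -61 - 7221/5 = -7526/5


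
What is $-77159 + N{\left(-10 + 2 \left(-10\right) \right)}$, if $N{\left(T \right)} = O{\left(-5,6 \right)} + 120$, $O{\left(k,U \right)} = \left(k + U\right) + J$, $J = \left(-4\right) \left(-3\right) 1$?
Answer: $-77026$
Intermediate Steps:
$J = 12$ ($J = 12 \cdot 1 = 12$)
$O{\left(k,U \right)} = 12 + U + k$ ($O{\left(k,U \right)} = \left(k + U\right) + 12 = \left(U + k\right) + 12 = 12 + U + k$)
$N{\left(T \right)} = 133$ ($N{\left(T \right)} = \left(12 + 6 - 5\right) + 120 = 13 + 120 = 133$)
$-77159 + N{\left(-10 + 2 \left(-10\right) \right)} = -77159 + 133 = -77026$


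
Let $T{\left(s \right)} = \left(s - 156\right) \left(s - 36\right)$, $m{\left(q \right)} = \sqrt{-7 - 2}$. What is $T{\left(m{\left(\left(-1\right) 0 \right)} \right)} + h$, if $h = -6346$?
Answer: $-739 - 576 i \approx -739.0 - 576.0 i$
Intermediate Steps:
$m{\left(q \right)} = 3 i$ ($m{\left(q \right)} = \sqrt{-9} = 3 i$)
$T{\left(s \right)} = \left(-156 + s\right) \left(-36 + s\right)$
$T{\left(m{\left(\left(-1\right) 0 \right)} \right)} + h = \left(5616 + \left(3 i\right)^{2} - 192 \cdot 3 i\right) - 6346 = \left(5616 - 9 - 576 i\right) - 6346 = \left(5607 - 576 i\right) - 6346 = -739 - 576 i$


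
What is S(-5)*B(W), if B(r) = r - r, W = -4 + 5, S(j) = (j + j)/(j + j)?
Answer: 0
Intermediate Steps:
S(j) = 1 (S(j) = (2*j)/((2*j)) = (2*j)*(1/(2*j)) = 1)
W = 1
B(r) = 0
S(-5)*B(W) = 1*0 = 0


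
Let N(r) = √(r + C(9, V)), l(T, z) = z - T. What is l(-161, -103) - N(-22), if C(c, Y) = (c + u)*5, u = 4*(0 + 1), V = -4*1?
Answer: 58 - √43 ≈ 51.443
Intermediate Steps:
V = -4
u = 4 (u = 4*1 = 4)
C(c, Y) = 20 + 5*c (C(c, Y) = (c + 4)*5 = (4 + c)*5 = 20 + 5*c)
N(r) = √(65 + r) (N(r) = √(r + (20 + 5*9)) = √(r + (20 + 45)) = √(r + 65) = √(65 + r))
l(-161, -103) - N(-22) = (-103 - 1*(-161)) - √(65 - 22) = (-103 + 161) - √43 = 58 - √43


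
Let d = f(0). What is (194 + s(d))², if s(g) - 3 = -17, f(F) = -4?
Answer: 32400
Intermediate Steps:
d = -4
s(g) = -14 (s(g) = 3 - 17 = -14)
(194 + s(d))² = (194 - 14)² = 180² = 32400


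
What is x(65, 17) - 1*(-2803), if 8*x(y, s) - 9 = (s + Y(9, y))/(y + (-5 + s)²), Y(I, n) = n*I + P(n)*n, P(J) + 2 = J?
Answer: 213327/76 ≈ 2806.9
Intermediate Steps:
P(J) = -2 + J
Y(I, n) = I*n + n*(-2 + n) (Y(I, n) = n*I + (-2 + n)*n = I*n + n*(-2 + n))
x(y, s) = 9/8 + (s + y*(7 + y))/(8*(y + (-5 + s)²)) (x(y, s) = 9/8 + ((s + y*(-2 + 9 + y))/(y + (-5 + s)²))/8 = 9/8 + ((s + y*(7 + y))/(y + (-5 + s)²))/8 = 9/8 + (s + y*(7 + y))/(8*(y + (-5 + s)²)))
x(65, 17) - 1*(-2803) = (17 + 9*65 + 9*(-5 + 17)² + 65*(7 + 65))/(8*(65 + (-5 + 17)²)) - 1*(-2803) = (17 + 585 + 9*12² + 65*72)/(8*(65 + 12²)) + 2803 = (17 + 585 + 9*144 + 4680)/(8*(65 + 144)) + 2803 = (⅛)*(17 + 585 + 1296 + 4680)/209 + 2803 = (⅛)*(1/209)*6578 + 2803 = 299/76 + 2803 = 213327/76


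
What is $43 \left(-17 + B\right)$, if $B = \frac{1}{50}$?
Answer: $- \frac{36507}{50} \approx -730.14$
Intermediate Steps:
$B = \frac{1}{50} \approx 0.02$
$43 \left(-17 + B\right) = 43 \left(-17 + \frac{1}{50}\right) = 43 \left(- \frac{849}{50}\right) = - \frac{36507}{50}$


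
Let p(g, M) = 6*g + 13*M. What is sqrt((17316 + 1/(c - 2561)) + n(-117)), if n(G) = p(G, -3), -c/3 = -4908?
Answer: sqrt(2452081793338)/12163 ≈ 128.74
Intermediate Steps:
c = 14724 (c = -3*(-4908) = 14724)
n(G) = -39 + 6*G (n(G) = 6*G + 13*(-3) = 6*G - 39 = -39 + 6*G)
sqrt((17316 + 1/(c - 2561)) + n(-117)) = sqrt((17316 + 1/(14724 - 2561)) + (-39 + 6*(-117))) = sqrt((17316 + 1/12163) + (-39 - 702)) = sqrt((17316 + 1/12163) - 741) = sqrt(210614509/12163 - 741) = sqrt(201601726/12163) = sqrt(2452081793338)/12163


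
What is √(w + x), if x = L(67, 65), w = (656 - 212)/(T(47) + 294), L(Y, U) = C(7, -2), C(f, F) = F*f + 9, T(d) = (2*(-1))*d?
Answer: I*√278/10 ≈ 1.6673*I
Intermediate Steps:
T(d) = -2*d
C(f, F) = 9 + F*f
L(Y, U) = -5 (L(Y, U) = 9 - 2*7 = 9 - 14 = -5)
w = 111/50 (w = (656 - 212)/(-2*47 + 294) = 444/(-94 + 294) = 444/200 = 444*(1/200) = 111/50 ≈ 2.2200)
x = -5
√(w + x) = √(111/50 - 5) = √(-139/50) = I*√278/10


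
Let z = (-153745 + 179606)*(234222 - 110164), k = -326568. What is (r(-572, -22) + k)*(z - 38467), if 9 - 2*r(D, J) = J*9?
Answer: -2094743448554559/2 ≈ -1.0474e+15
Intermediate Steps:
r(D, J) = 9/2 - 9*J/2 (r(D, J) = 9/2 - J*9/2 = 9/2 - 9*J/2)
z = 3208263938 (z = 25861*124058 = 3208263938)
(r(-572, -22) + k)*(z - 38467) = ((9/2 - 9/2*(-22)) - 326568)*(3208263938 - 38467) = ((9/2 + 99) - 326568)*3208225471 = (207/2 - 326568)*3208225471 = -652929/2*3208225471 = -2094743448554559/2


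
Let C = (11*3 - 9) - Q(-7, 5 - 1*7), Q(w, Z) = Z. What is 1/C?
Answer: 1/26 ≈ 0.038462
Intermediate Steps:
C = 26 (C = (11*3 - 9) - (5 - 1*7) = (33 - 9) - (5 - 7) = 24 - 1*(-2) = 24 + 2 = 26)
1/C = 1/26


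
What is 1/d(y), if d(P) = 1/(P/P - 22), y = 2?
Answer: -21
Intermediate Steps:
d(P) = -1/21 (d(P) = 1/(1 - 22) = 1/(-21) = -1/21)
1/d(y) = 1/(-1/21) = -21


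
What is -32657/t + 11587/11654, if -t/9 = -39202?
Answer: 54522316/60466779 ≈ 0.90169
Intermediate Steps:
t = 352818 (t = -9*(-39202) = 352818)
-32657/t + 11587/11654 = -32657/352818 + 11587/11654 = -32657*1/352818 + 11587*(1/11654) = -1921/20754 + 11587/11654 = 54522316/60466779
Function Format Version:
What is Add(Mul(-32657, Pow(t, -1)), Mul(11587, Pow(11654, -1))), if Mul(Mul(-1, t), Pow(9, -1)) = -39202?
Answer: Rational(54522316, 60466779) ≈ 0.90169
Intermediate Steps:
t = 352818 (t = Mul(-9, -39202) = 352818)
Add(Mul(-32657, Pow(t, -1)), Mul(11587, Pow(11654, -1))) = Add(Mul(-32657, Pow(352818, -1)), Mul(11587, Pow(11654, -1))) = Add(Mul(-32657, Rational(1, 352818)), Mul(11587, Rational(1, 11654))) = Add(Rational(-1921, 20754), Rational(11587, 11654)) = Rational(54522316, 60466779)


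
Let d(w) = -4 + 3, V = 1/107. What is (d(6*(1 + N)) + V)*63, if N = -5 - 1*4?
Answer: -6678/107 ≈ -62.411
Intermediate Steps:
V = 1/107 ≈ 0.0093458
N = -9 (N = -5 - 4 = -9)
d(w) = -1
(d(6*(1 + N)) + V)*63 = (-1 + 1/107)*63 = -106/107*63 = -6678/107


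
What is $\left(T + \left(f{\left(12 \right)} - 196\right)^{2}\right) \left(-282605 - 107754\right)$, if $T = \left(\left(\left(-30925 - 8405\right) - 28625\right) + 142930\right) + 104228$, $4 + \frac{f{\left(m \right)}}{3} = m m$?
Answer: $-89540157061$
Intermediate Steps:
$f{\left(m \right)} = -12 + 3 m^{2}$ ($f{\left(m \right)} = -12 + 3 m m = -12 + 3 m^{2}$)
$T = 179203$ ($T = \left(\left(-39330 - 28625\right) + 142930\right) + 104228 = \left(-67955 + 142930\right) + 104228 = 74975 + 104228 = 179203$)
$\left(T + \left(f{\left(12 \right)} - 196\right)^{2}\right) \left(-282605 - 107754\right) = \left(179203 + \left(\left(-12 + 3 \cdot 12^{2}\right) - 196\right)^{2}\right) \left(-282605 - 107754\right) = \left(179203 + \left(\left(-12 + 3 \cdot 144\right) - 196\right)^{2}\right) \left(-390359\right) = \left(179203 + \left(\left(-12 + 432\right) - 196\right)^{2}\right) \left(-390359\right) = \left(179203 + \left(420 - 196\right)^{2}\right) \left(-390359\right) = \left(179203 + 224^{2}\right) \left(-390359\right) = \left(179203 + 50176\right) \left(-390359\right) = 229379 \left(-390359\right) = -89540157061$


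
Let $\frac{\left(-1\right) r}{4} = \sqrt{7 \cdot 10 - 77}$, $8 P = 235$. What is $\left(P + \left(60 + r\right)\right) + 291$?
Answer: $\frac{3043}{8} - 4 i \sqrt{7} \approx 380.38 - 10.583 i$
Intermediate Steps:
$P = \frac{235}{8}$ ($P = \frac{1}{8} \cdot 235 = \frac{235}{8} \approx 29.375$)
$r = - 4 i \sqrt{7}$ ($r = - 4 \sqrt{7 \cdot 10 - 77} = - 4 \sqrt{70 - 77} = - 4 \sqrt{-7} = - 4 i \sqrt{7} \approx - 10.583 i$)
$\left(P + \left(60 + r\right)\right) + 291 = \left(\frac{235}{8} + \left(60 - 4 i \sqrt{7}\right)\right) + 291 = \left(\frac{715}{8} - 4 i \sqrt{7}\right) + 291 = \frac{3043}{8} - 4 i \sqrt{7}$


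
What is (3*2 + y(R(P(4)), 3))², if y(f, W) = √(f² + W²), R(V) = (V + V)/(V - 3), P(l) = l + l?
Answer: (30 + √481)²/25 ≈ 107.88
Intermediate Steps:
P(l) = 2*l
R(V) = 2*V/(-3 + V) (R(V) = (2*V)/(-3 + V) = 2*V/(-3 + V))
y(f, W) = √(W² + f²)
(3*2 + y(R(P(4)), 3))² = (3*2 + √(3² + (2*(2*4)/(-3 + 2*4))²))² = (6 + √(9 + (2*8/(-3 + 8))²))² = (6 + √(9 + (2*8/5)²))² = (6 + √(9 + (2*8*(⅕))²))² = (6 + √(9 + (16/5)²))² = (6 + √(9 + 256/25))² = (6 + √(481/25))² = (6 + √481/5)²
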